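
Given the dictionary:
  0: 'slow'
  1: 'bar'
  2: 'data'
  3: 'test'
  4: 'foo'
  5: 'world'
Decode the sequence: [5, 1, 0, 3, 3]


Look up each index in the dictionary:
  5 -> 'world'
  1 -> 'bar'
  0 -> 'slow'
  3 -> 'test'
  3 -> 'test'

Decoded: "world bar slow test test"


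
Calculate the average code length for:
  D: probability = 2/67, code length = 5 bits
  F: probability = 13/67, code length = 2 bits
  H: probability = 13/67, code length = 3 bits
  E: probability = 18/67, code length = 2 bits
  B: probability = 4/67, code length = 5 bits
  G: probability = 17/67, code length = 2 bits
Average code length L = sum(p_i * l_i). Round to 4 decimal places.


Weighted contributions p_i * l_i:
  D: (2/67) * 5 = 10/67
  F: (13/67) * 2 = 26/67
  H: (13/67) * 3 = 39/67
  E: (18/67) * 2 = 36/67
  B: (4/67) * 5 = 20/67
  G: (17/67) * 2 = 34/67
Sum = (10 + 26 + 39 + 36 + 20 + 34)/67 = 165/67

L = 165/67 = 2.4627 bits/symbol


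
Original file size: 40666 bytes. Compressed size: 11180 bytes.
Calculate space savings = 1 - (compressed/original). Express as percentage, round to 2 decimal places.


ratio = compressed/original = 11180/40666 = 0.274923
savings = 1 - ratio = 1 - 0.274923 = 0.725077
as a percentage: 0.725077 * 100 = 72.51%

Space savings = 1 - 11180/40666 = 72.51%


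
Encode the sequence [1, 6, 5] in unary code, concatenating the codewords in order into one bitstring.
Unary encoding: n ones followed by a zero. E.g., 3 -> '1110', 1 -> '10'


Encode each number as n ones followed by a terminating 0:
  1 -> 10 (2 bits)
  6 -> 1111110 (7 bits)
  5 -> 111110 (6 bits)
Total length = 2 + 7 + 6 = 15 bits.

Unary([1, 6, 5]) = 101111110111110 (15 bits)


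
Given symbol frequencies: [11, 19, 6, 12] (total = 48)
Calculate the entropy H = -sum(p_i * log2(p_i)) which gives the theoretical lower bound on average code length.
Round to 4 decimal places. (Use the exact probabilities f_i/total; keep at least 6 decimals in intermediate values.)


Per-symbol terms -p_i * log2(p_i) with p_i = f_i/48:
  p = 11/48 = 0.229167: log2(p) = -2.125531, -p*log2(p) = 0.487101
  p = 19/48 = 0.395833: log2(p) = -1.337035, -p*log2(p) = 0.529243
  p = 6/48 = 0.125000: log2(p) = -3.000000, -p*log2(p) = 0.375000
  p = 12/48 = 0.250000: log2(p) = -2.000000, -p*log2(p) = 0.500000
H = 0.487101 + 0.529243 + 0.375000 + 0.500000 = 1.891344

H = 1.8913 bits/symbol


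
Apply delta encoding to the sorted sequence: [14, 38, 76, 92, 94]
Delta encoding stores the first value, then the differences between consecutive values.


First value: 14
Deltas:
  38 - 14 = 24
  76 - 38 = 38
  92 - 76 = 16
  94 - 92 = 2


Delta encoded: [14, 24, 38, 16, 2]


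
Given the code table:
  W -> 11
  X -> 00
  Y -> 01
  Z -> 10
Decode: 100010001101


Decoding:
10 -> Z
00 -> X
10 -> Z
00 -> X
11 -> W
01 -> Y


Result: ZXZXWY


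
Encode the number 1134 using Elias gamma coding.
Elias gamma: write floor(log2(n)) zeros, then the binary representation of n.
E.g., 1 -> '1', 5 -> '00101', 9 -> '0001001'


num_bits = floor(log2(1134)) + 1 = 11
leading_zeros = num_bits - 1 = 10
binary(1134) = 10001101110

Elias gamma(1134) = '0000000000' + '10001101110' = 000000000010001101110 (21 bits)


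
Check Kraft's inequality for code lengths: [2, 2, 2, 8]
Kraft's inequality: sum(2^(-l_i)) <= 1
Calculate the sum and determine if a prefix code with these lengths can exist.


Sum = 2^(-2) + 2^(-2) + 2^(-2) + 2^(-8)
    = 0.25 + 0.25 + 0.25 + 0.00390625
    = 193/256 = 0.75390625
Since 0.75390625 <= 1, Kraft's inequality IS satisfied.
A prefix code with these lengths CAN exist.

Kraft sum = 0.75390625. Satisfied.


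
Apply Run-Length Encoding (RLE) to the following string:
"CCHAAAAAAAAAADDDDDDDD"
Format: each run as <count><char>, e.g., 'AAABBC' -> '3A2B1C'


Scanning runs left to right:
  i=0: run of 'C' x 2 -> '2C'
  i=2: run of 'H' x 1 -> '1H'
  i=3: run of 'A' x 10 -> '10A'
  i=13: run of 'D' x 8 -> '8D'

RLE = 2C1H10A8D


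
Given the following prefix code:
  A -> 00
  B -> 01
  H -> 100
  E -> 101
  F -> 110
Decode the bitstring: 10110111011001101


Decoding step by step:
Bits 101 -> E
Bits 101 -> E
Bits 110 -> F
Bits 110 -> F
Bits 01 -> B
Bits 101 -> E


Decoded message: EEFFBE


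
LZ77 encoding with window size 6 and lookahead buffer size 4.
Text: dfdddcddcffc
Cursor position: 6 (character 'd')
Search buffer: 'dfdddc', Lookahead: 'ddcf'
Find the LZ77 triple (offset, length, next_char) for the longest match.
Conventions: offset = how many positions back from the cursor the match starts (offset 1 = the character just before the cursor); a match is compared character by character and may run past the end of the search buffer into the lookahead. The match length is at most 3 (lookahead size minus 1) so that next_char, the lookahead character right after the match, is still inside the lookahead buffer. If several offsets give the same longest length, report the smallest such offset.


Try each offset into the search buffer:
  offset=1 (pos 5, char 'c'): match length 0
  offset=2 (pos 4, char 'd'): match length 1
  offset=3 (pos 3, char 'd'): match length 3
  offset=4 (pos 2, char 'd'): match length 2
  offset=5 (pos 1, char 'f'): match length 0
  offset=6 (pos 0, char 'd'): match length 1
Longest match has length 3 at offset 3.
next_char = character at position 6 + 3 = 9 -> 'f'

Best match: offset=3, length=3 (matching 'ddc' starting at position 3)
LZ77 triple: (3, 3, 'f')


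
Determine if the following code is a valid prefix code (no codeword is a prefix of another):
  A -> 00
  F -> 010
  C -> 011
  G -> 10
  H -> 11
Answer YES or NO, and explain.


Checking each pair (does one codeword prefix another?):
  A='00' vs F='010': no prefix
  A='00' vs C='011': no prefix
  A='00' vs G='10': no prefix
  A='00' vs H='11': no prefix
  F='010' vs A='00': no prefix
  F='010' vs C='011': no prefix
  F='010' vs G='10': no prefix
  F='010' vs H='11': no prefix
  C='011' vs A='00': no prefix
  C='011' vs F='010': no prefix
  C='011' vs G='10': no prefix
  C='011' vs H='11': no prefix
  G='10' vs A='00': no prefix
  G='10' vs F='010': no prefix
  G='10' vs C='011': no prefix
  G='10' vs H='11': no prefix
  H='11' vs A='00': no prefix
  H='11' vs F='010': no prefix
  H='11' vs C='011': no prefix
  H='11' vs G='10': no prefix
No violation found over all pairs.

YES -- this is a valid prefix code. No codeword is a prefix of any other codeword.


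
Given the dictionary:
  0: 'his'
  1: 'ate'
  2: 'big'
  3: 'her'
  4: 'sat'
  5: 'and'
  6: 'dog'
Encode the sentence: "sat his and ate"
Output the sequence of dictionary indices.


Look up each word in the dictionary:
  'sat' -> 4
  'his' -> 0
  'and' -> 5
  'ate' -> 1

Encoded: [4, 0, 5, 1]


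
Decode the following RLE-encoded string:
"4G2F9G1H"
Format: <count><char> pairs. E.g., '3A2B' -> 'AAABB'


Expanding each <count><char> pair:
  4G -> 'GGGG'
  2F -> 'FF'
  9G -> 'GGGGGGGGG'
  1H -> 'H'

Decoded = GGGGFFGGGGGGGGGH


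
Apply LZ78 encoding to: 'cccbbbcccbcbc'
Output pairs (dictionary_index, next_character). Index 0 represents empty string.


LZ78 encoding steps:
Dictionary: {0: ''}
Step 1: w='' (idx 0), next='c' -> output (0, 'c'), add 'c' as idx 1
Step 2: w='c' (idx 1), next='c' -> output (1, 'c'), add 'cc' as idx 2
Step 3: w='' (idx 0), next='b' -> output (0, 'b'), add 'b' as idx 3
Step 4: w='b' (idx 3), next='b' -> output (3, 'b'), add 'bb' as idx 4
Step 5: w='cc' (idx 2), next='c' -> output (2, 'c'), add 'ccc' as idx 5
Step 6: w='b' (idx 3), next='c' -> output (3, 'c'), add 'bc' as idx 6
Step 7: w='bc' (idx 6), end of input -> output (6, '')


Encoded: [(0, 'c'), (1, 'c'), (0, 'b'), (3, 'b'), (2, 'c'), (3, 'c'), (6, '')]


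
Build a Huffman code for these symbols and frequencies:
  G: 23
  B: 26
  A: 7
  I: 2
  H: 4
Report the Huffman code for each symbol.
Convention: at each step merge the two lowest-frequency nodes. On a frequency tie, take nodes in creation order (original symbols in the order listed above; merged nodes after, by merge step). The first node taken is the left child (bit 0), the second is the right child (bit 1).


Huffman tree construction:
Step 1: Merge I(2) + H(4) = 6
Step 2: Merge (I+H)(6) + A(7) = 13
Step 3: Merge ((I+H)+A)(13) + G(23) = 36
Step 4: Merge B(26) + (((I+H)+A)+G)(36) = 62
Read each symbol's code off the tree from the root (left child = 0, right child = 1).

Codes:
  G: 11 (length 2)
  B: 0 (length 1)
  A: 101 (length 3)
  I: 1000 (length 4)
  H: 1001 (length 4)
Average code length: 117/62 = 1.8871 bits/symbol


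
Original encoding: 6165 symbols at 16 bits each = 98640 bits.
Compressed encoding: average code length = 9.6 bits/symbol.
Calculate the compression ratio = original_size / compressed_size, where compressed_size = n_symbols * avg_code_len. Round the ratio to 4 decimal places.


original_size = n_symbols * orig_bits = 6165 * 16 = 98640 bits
compressed_size = n_symbols * avg_code_len = 6165 * 9.6 = 59184.0 bits
ratio = original_size / compressed_size = 98640 / 59184.0 = 1.6667

Compression ratio = 1.6667


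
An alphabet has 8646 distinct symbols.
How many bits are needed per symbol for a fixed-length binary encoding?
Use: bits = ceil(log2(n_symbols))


log2(8646) = 13.0778
Bracket: 2^13 = 8192 < 8646 <= 2^14 = 16384
So ceil(log2(8646)) = 14

bits = ceil(log2(8646)) = ceil(13.0778) = 14 bits


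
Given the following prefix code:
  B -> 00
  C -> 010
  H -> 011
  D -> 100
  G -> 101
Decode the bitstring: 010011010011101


Decoding step by step:
Bits 010 -> C
Bits 011 -> H
Bits 010 -> C
Bits 011 -> H
Bits 101 -> G


Decoded message: CHCHG


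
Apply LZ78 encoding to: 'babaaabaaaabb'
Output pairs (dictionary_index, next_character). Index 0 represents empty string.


LZ78 encoding steps:
Dictionary: {0: ''}
Step 1: w='' (idx 0), next='b' -> output (0, 'b'), add 'b' as idx 1
Step 2: w='' (idx 0), next='a' -> output (0, 'a'), add 'a' as idx 2
Step 3: w='b' (idx 1), next='a' -> output (1, 'a'), add 'ba' as idx 3
Step 4: w='a' (idx 2), next='a' -> output (2, 'a'), add 'aa' as idx 4
Step 5: w='ba' (idx 3), next='a' -> output (3, 'a'), add 'baa' as idx 5
Step 6: w='aa' (idx 4), next='b' -> output (4, 'b'), add 'aab' as idx 6
Step 7: w='b' (idx 1), end of input -> output (1, '')


Encoded: [(0, 'b'), (0, 'a'), (1, 'a'), (2, 'a'), (3, 'a'), (4, 'b'), (1, '')]


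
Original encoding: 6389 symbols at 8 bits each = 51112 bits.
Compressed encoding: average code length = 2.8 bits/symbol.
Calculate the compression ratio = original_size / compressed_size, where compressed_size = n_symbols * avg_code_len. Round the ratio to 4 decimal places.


original_size = n_symbols * orig_bits = 6389 * 8 = 51112 bits
compressed_size = n_symbols * avg_code_len = 6389 * 2.8 = 17889.2 bits
ratio = original_size / compressed_size = 51112 / 17889.2 = 2.8571

Compression ratio = 2.8571


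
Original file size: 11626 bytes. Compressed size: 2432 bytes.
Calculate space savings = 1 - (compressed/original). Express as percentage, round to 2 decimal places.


ratio = compressed/original = 2432/11626 = 0.209186
savings = 1 - ratio = 1 - 0.209186 = 0.790814
as a percentage: 0.790814 * 100 = 79.08%

Space savings = 1 - 2432/11626 = 79.08%


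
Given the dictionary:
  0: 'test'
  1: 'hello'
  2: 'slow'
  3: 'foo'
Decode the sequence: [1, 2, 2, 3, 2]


Look up each index in the dictionary:
  1 -> 'hello'
  2 -> 'slow'
  2 -> 'slow'
  3 -> 'foo'
  2 -> 'slow'

Decoded: "hello slow slow foo slow"


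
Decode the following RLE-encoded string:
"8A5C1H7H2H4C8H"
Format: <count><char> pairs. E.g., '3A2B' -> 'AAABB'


Expanding each <count><char> pair:
  8A -> 'AAAAAAAA'
  5C -> 'CCCCC'
  1H -> 'H'
  7H -> 'HHHHHHH'
  2H -> 'HH'
  4C -> 'CCCC'
  8H -> 'HHHHHHHH'

Decoded = AAAAAAAACCCCCHHHHHHHHHHCCCCHHHHHHHH


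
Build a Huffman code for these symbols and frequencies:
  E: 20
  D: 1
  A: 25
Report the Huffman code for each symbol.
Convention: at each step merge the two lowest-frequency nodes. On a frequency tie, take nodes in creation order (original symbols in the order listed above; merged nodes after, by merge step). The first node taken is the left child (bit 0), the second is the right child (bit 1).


Huffman tree construction:
Step 1: Merge D(1) + E(20) = 21
Step 2: Merge (D+E)(21) + A(25) = 46
Read each symbol's code off the tree from the root (left child = 0, right child = 1).

Codes:
  E: 01 (length 2)
  D: 00 (length 2)
  A: 1 (length 1)
Average code length: 67/46 = 1.4565 bits/symbol


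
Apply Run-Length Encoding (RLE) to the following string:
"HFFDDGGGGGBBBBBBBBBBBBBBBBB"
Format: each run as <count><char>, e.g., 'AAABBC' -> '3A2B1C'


Scanning runs left to right:
  i=0: run of 'H' x 1 -> '1H'
  i=1: run of 'F' x 2 -> '2F'
  i=3: run of 'D' x 2 -> '2D'
  i=5: run of 'G' x 5 -> '5G'
  i=10: run of 'B' x 17 -> '17B'

RLE = 1H2F2D5G17B


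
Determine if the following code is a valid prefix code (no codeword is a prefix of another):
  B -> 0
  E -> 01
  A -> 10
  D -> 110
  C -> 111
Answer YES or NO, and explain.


Checking each pair (does one codeword prefix another?):
  B='0' vs E='01': prefix -- VIOLATION

NO -- this is NOT a valid prefix code. B (0) is a prefix of E (01).


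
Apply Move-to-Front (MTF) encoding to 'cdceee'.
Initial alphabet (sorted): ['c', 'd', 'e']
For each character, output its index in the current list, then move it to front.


MTF encoding:
'c': index 0 in ['c', 'd', 'e'] -> ['c', 'd', 'e']
'd': index 1 in ['c', 'd', 'e'] -> ['d', 'c', 'e']
'c': index 1 in ['d', 'c', 'e'] -> ['c', 'd', 'e']
'e': index 2 in ['c', 'd', 'e'] -> ['e', 'c', 'd']
'e': index 0 in ['e', 'c', 'd'] -> ['e', 'c', 'd']
'e': index 0 in ['e', 'c', 'd'] -> ['e', 'c', 'd']


Output: [0, 1, 1, 2, 0, 0]


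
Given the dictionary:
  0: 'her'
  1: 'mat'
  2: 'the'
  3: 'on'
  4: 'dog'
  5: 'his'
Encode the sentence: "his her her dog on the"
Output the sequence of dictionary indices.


Look up each word in the dictionary:
  'his' -> 5
  'her' -> 0
  'her' -> 0
  'dog' -> 4
  'on' -> 3
  'the' -> 2

Encoded: [5, 0, 0, 4, 3, 2]


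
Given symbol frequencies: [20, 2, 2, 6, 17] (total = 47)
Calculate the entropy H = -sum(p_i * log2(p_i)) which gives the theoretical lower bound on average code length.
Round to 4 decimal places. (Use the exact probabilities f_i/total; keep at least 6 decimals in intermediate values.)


Per-symbol terms -p_i * log2(p_i) with p_i = f_i/47:
  p = 20/47 = 0.425532: log2(p) = -1.232661, -p*log2(p) = 0.524536
  p = 2/47 = 0.042553: log2(p) = -4.554589, -p*log2(p) = 0.193812
  p = 2/47 = 0.042553: log2(p) = -4.554589, -p*log2(p) = 0.193812
  p = 6/47 = 0.127660: log2(p) = -2.969626, -p*log2(p) = 0.379101
  p = 17/47 = 0.361702: log2(p) = -1.467126, -p*log2(p) = 0.530663
H = 0.524536 + 0.193812 + 0.193812 + 0.379101 + 0.530663 = 1.821924

H = 1.8219 bits/symbol


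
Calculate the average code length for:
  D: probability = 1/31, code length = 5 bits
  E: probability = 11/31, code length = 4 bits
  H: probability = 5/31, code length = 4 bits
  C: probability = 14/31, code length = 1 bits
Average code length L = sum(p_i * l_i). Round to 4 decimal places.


Weighted contributions p_i * l_i:
  D: (1/31) * 5 = 5/31
  E: (11/31) * 4 = 44/31
  H: (5/31) * 4 = 20/31
  C: (14/31) * 1 = 14/31
Sum = (5 + 44 + 20 + 14)/31 = 83/31

L = 83/31 = 2.6774 bits/symbol


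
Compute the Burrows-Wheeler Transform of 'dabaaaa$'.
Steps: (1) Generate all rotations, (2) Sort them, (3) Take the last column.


Rotations (sorted):
  0: $dabaaaa -> last char: a
  1: a$dabaaa -> last char: a
  2: aa$dabaa -> last char: a
  3: aaa$daba -> last char: a
  4: aaaa$dab -> last char: b
  5: abaaaa$d -> last char: d
  6: baaaa$da -> last char: a
  7: dabaaaa$ -> last char: $


BWT = aaaabda$


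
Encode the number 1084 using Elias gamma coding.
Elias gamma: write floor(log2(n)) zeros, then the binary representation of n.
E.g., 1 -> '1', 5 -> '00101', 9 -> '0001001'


num_bits = floor(log2(1084)) + 1 = 11
leading_zeros = num_bits - 1 = 10
binary(1084) = 10000111100

Elias gamma(1084) = '0000000000' + '10000111100' = 000000000010000111100 (21 bits)


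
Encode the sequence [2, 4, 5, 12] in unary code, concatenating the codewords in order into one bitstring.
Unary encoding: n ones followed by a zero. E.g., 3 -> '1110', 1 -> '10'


Encode each number as n ones followed by a terminating 0:
  2 -> 110 (3 bits)
  4 -> 11110 (5 bits)
  5 -> 111110 (6 bits)
  12 -> 1111111111110 (13 bits)
Total length = 3 + 5 + 6 + 13 = 27 bits.

Unary([2, 4, 5, 12]) = 110111101111101111111111110 (27 bits)


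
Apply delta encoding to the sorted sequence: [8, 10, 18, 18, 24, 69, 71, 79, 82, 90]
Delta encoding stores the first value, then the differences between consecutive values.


First value: 8
Deltas:
  10 - 8 = 2
  18 - 10 = 8
  18 - 18 = 0
  24 - 18 = 6
  69 - 24 = 45
  71 - 69 = 2
  79 - 71 = 8
  82 - 79 = 3
  90 - 82 = 8


Delta encoded: [8, 2, 8, 0, 6, 45, 2, 8, 3, 8]


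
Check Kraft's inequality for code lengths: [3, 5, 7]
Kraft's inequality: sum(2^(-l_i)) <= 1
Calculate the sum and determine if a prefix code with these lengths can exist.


Sum = 2^(-3) + 2^(-5) + 2^(-7)
    = 0.125 + 0.03125 + 0.0078125
    = 21/128 = 0.1640625
Since 0.1640625 <= 1, Kraft's inequality IS satisfied.
A prefix code with these lengths CAN exist.

Kraft sum = 0.1640625. Satisfied.


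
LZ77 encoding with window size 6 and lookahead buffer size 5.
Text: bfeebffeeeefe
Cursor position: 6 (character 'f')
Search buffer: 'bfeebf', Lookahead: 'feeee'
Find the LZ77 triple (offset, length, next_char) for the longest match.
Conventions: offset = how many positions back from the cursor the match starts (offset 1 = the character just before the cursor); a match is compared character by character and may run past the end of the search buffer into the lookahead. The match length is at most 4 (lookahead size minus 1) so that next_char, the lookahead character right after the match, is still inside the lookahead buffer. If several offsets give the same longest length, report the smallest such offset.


Try each offset into the search buffer:
  offset=1 (pos 5, char 'f'): match length 1
  offset=2 (pos 4, char 'b'): match length 0
  offset=3 (pos 3, char 'e'): match length 0
  offset=4 (pos 2, char 'e'): match length 0
  offset=5 (pos 1, char 'f'): match length 3
  offset=6 (pos 0, char 'b'): match length 0
Longest match has length 3 at offset 5.
next_char = character at position 6 + 3 = 9 -> 'e'

Best match: offset=5, length=3 (matching 'fee' starting at position 1)
LZ77 triple: (5, 3, 'e')


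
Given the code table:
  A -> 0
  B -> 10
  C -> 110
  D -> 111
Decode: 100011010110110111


Decoding:
10 -> B
0 -> A
0 -> A
110 -> C
10 -> B
110 -> C
110 -> C
111 -> D


Result: BAACBCCD


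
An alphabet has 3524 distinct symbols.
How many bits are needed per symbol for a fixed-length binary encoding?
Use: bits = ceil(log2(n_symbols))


log2(3524) = 11.783
Bracket: 2^11 = 2048 < 3524 <= 2^12 = 4096
So ceil(log2(3524)) = 12

bits = ceil(log2(3524)) = ceil(11.783) = 12 bits


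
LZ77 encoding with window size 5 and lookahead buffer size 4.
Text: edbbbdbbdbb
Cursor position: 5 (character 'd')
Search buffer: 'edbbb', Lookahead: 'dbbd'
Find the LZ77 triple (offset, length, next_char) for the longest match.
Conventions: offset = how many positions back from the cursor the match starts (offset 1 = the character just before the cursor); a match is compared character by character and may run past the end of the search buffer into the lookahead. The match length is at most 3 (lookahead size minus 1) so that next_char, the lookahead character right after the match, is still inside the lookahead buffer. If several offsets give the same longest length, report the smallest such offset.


Try each offset into the search buffer:
  offset=1 (pos 4, char 'b'): match length 0
  offset=2 (pos 3, char 'b'): match length 0
  offset=3 (pos 2, char 'b'): match length 0
  offset=4 (pos 1, char 'd'): match length 3
  offset=5 (pos 0, char 'e'): match length 0
Longest match has length 3 at offset 4.
next_char = character at position 5 + 3 = 8 -> 'd'

Best match: offset=4, length=3 (matching 'dbb' starting at position 1)
LZ77 triple: (4, 3, 'd')


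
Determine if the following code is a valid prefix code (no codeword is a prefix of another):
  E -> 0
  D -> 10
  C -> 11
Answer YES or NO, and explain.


Checking each pair (does one codeword prefix another?):
  E='0' vs D='10': no prefix
  E='0' vs C='11': no prefix
  D='10' vs E='0': no prefix
  D='10' vs C='11': no prefix
  C='11' vs E='0': no prefix
  C='11' vs D='10': no prefix
No violation found over all pairs.

YES -- this is a valid prefix code. No codeword is a prefix of any other codeword.


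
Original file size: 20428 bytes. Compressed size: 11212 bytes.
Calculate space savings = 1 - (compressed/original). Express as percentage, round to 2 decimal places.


ratio = compressed/original = 11212/20428 = 0.548855
savings = 1 - ratio = 1 - 0.548855 = 0.451145
as a percentage: 0.451145 * 100 = 45.11%

Space savings = 1 - 11212/20428 = 45.11%


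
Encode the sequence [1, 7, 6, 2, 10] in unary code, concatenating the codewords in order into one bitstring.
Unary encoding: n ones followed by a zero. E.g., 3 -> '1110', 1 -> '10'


Encode each number as n ones followed by a terminating 0:
  1 -> 10 (2 bits)
  7 -> 11111110 (8 bits)
  6 -> 1111110 (7 bits)
  2 -> 110 (3 bits)
  10 -> 11111111110 (11 bits)
Total length = 2 + 8 + 7 + 3 + 11 = 31 bits.

Unary([1, 7, 6, 2, 10]) = 1011111110111111011011111111110 (31 bits)


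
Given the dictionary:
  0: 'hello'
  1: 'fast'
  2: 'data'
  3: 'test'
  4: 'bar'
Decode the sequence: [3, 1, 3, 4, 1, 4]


Look up each index in the dictionary:
  3 -> 'test'
  1 -> 'fast'
  3 -> 'test'
  4 -> 'bar'
  1 -> 'fast'
  4 -> 'bar'

Decoded: "test fast test bar fast bar"


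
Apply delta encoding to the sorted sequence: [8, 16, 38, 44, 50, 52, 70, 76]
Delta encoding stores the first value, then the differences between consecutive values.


First value: 8
Deltas:
  16 - 8 = 8
  38 - 16 = 22
  44 - 38 = 6
  50 - 44 = 6
  52 - 50 = 2
  70 - 52 = 18
  76 - 70 = 6


Delta encoded: [8, 8, 22, 6, 6, 2, 18, 6]


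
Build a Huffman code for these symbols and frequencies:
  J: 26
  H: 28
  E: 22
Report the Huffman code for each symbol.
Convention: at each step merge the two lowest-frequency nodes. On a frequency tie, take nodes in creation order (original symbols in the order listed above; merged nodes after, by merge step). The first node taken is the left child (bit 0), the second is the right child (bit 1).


Huffman tree construction:
Step 1: Merge E(22) + J(26) = 48
Step 2: Merge H(28) + (E+J)(48) = 76
Read each symbol's code off the tree from the root (left child = 0, right child = 1).

Codes:
  J: 11 (length 2)
  H: 0 (length 1)
  E: 10 (length 2)
Average code length: 124/76 = 1.6316 bits/symbol


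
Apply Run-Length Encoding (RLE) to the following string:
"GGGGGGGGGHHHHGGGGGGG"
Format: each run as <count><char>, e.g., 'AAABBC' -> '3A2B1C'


Scanning runs left to right:
  i=0: run of 'G' x 9 -> '9G'
  i=9: run of 'H' x 4 -> '4H'
  i=13: run of 'G' x 7 -> '7G'

RLE = 9G4H7G


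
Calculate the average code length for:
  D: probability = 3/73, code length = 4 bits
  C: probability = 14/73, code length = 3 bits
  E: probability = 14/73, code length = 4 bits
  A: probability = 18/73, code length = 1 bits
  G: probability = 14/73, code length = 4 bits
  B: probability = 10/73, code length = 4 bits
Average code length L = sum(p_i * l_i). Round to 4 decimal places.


Weighted contributions p_i * l_i:
  D: (3/73) * 4 = 12/73
  C: (14/73) * 3 = 42/73
  E: (14/73) * 4 = 56/73
  A: (18/73) * 1 = 18/73
  G: (14/73) * 4 = 56/73
  B: (10/73) * 4 = 40/73
Sum = (12 + 42 + 56 + 18 + 56 + 40)/73 = 224/73

L = 224/73 = 3.0685 bits/symbol


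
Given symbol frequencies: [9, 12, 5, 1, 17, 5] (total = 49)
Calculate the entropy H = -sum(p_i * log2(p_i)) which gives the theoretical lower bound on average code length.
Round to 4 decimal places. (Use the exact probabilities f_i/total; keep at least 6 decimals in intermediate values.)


Per-symbol terms -p_i * log2(p_i) with p_i = f_i/49:
  p = 9/49 = 0.183673: log2(p) = -2.444785, -p*log2(p) = 0.449042
  p = 12/49 = 0.244898: log2(p) = -2.029747, -p*log2(p) = 0.497081
  p = 5/49 = 0.102041: log2(p) = -3.292782, -p*log2(p) = 0.335998
  p = 1/49 = 0.020408: log2(p) = -5.614710, -p*log2(p) = 0.114586
  p = 17/49 = 0.346939: log2(p) = -1.527247, -p*log2(p) = 0.529861
  p = 5/49 = 0.102041: log2(p) = -3.292782, -p*log2(p) = 0.335998
H = 0.449042 + 0.497081 + 0.335998 + 0.114586 + 0.529861 + 0.335998 = 2.262566

H = 2.2626 bits/symbol


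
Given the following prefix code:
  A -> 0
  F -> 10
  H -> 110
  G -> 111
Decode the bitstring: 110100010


Decoding step by step:
Bits 110 -> H
Bits 10 -> F
Bits 0 -> A
Bits 0 -> A
Bits 10 -> F


Decoded message: HFAAF


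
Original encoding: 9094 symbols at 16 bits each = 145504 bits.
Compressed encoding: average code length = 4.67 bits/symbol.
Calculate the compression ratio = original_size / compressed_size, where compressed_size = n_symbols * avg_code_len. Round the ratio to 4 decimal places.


original_size = n_symbols * orig_bits = 9094 * 16 = 145504 bits
compressed_size = n_symbols * avg_code_len = 9094 * 4.67 = 42468.98 bits
ratio = original_size / compressed_size = 145504 / 42468.98 = 3.4261

Compression ratio = 3.4261


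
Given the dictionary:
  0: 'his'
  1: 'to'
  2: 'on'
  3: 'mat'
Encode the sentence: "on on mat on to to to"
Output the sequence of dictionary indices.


Look up each word in the dictionary:
  'on' -> 2
  'on' -> 2
  'mat' -> 3
  'on' -> 2
  'to' -> 1
  'to' -> 1
  'to' -> 1

Encoded: [2, 2, 3, 2, 1, 1, 1]


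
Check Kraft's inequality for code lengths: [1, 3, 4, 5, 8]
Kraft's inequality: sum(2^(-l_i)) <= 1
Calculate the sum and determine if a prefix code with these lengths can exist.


Sum = 2^(-1) + 2^(-3) + 2^(-4) + 2^(-5) + 2^(-8)
    = 0.5 + 0.125 + 0.0625 + 0.03125 + 0.00390625
    = 185/256 = 0.72265625
Since 0.72265625 <= 1, Kraft's inequality IS satisfied.
A prefix code with these lengths CAN exist.

Kraft sum = 0.72265625. Satisfied.


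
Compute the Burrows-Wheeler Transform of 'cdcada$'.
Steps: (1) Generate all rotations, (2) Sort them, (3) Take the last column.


Rotations (sorted):
  0: $cdcada -> last char: a
  1: a$cdcad -> last char: d
  2: ada$cdc -> last char: c
  3: cada$cd -> last char: d
  4: cdcada$ -> last char: $
  5: da$cdca -> last char: a
  6: dcada$c -> last char: c


BWT = adcd$ac


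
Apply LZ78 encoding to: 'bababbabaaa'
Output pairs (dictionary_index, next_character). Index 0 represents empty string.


LZ78 encoding steps:
Dictionary: {0: ''}
Step 1: w='' (idx 0), next='b' -> output (0, 'b'), add 'b' as idx 1
Step 2: w='' (idx 0), next='a' -> output (0, 'a'), add 'a' as idx 2
Step 3: w='b' (idx 1), next='a' -> output (1, 'a'), add 'ba' as idx 3
Step 4: w='b' (idx 1), next='b' -> output (1, 'b'), add 'bb' as idx 4
Step 5: w='a' (idx 2), next='b' -> output (2, 'b'), add 'ab' as idx 5
Step 6: w='a' (idx 2), next='a' -> output (2, 'a'), add 'aa' as idx 6
Step 7: w='a' (idx 2), end of input -> output (2, '')


Encoded: [(0, 'b'), (0, 'a'), (1, 'a'), (1, 'b'), (2, 'b'), (2, 'a'), (2, '')]


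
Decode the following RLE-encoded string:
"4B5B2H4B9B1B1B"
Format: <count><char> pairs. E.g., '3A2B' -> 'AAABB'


Expanding each <count><char> pair:
  4B -> 'BBBB'
  5B -> 'BBBBB'
  2H -> 'HH'
  4B -> 'BBBB'
  9B -> 'BBBBBBBBB'
  1B -> 'B'
  1B -> 'B'

Decoded = BBBBBBBBBHHBBBBBBBBBBBBBBB


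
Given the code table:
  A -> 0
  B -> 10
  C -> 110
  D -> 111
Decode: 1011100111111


Decoding:
10 -> B
111 -> D
0 -> A
0 -> A
111 -> D
111 -> D


Result: BDAADD


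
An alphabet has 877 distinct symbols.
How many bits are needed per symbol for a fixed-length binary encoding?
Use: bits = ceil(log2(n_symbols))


log2(877) = 9.7764
Bracket: 2^9 = 512 < 877 <= 2^10 = 1024
So ceil(log2(877)) = 10

bits = ceil(log2(877)) = ceil(9.7764) = 10 bits


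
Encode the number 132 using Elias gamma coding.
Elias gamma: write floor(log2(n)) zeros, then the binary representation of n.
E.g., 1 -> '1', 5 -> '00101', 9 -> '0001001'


num_bits = floor(log2(132)) + 1 = 8
leading_zeros = num_bits - 1 = 7
binary(132) = 10000100

Elias gamma(132) = '0000000' + '10000100' = 000000010000100 (15 bits)


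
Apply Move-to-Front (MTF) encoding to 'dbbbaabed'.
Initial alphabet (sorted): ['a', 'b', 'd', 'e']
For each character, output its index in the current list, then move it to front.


MTF encoding:
'd': index 2 in ['a', 'b', 'd', 'e'] -> ['d', 'a', 'b', 'e']
'b': index 2 in ['d', 'a', 'b', 'e'] -> ['b', 'd', 'a', 'e']
'b': index 0 in ['b', 'd', 'a', 'e'] -> ['b', 'd', 'a', 'e']
'b': index 0 in ['b', 'd', 'a', 'e'] -> ['b', 'd', 'a', 'e']
'a': index 2 in ['b', 'd', 'a', 'e'] -> ['a', 'b', 'd', 'e']
'a': index 0 in ['a', 'b', 'd', 'e'] -> ['a', 'b', 'd', 'e']
'b': index 1 in ['a', 'b', 'd', 'e'] -> ['b', 'a', 'd', 'e']
'e': index 3 in ['b', 'a', 'd', 'e'] -> ['e', 'b', 'a', 'd']
'd': index 3 in ['e', 'b', 'a', 'd'] -> ['d', 'e', 'b', 'a']


Output: [2, 2, 0, 0, 2, 0, 1, 3, 3]


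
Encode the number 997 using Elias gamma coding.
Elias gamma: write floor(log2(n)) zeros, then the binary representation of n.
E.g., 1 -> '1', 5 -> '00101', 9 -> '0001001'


num_bits = floor(log2(997)) + 1 = 10
leading_zeros = num_bits - 1 = 9
binary(997) = 1111100101

Elias gamma(997) = '000000000' + '1111100101' = 0000000001111100101 (19 bits)


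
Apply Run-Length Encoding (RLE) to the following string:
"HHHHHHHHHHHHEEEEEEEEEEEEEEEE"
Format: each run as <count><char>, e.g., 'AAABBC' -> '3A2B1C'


Scanning runs left to right:
  i=0: run of 'H' x 12 -> '12H'
  i=12: run of 'E' x 16 -> '16E'

RLE = 12H16E


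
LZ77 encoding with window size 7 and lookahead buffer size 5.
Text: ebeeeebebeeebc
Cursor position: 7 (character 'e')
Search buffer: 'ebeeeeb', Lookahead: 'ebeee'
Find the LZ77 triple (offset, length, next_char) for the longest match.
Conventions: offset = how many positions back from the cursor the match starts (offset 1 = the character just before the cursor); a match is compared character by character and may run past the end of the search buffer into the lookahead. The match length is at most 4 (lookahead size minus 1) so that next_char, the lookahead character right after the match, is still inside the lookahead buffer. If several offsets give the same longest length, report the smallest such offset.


Try each offset into the search buffer:
  offset=1 (pos 6, char 'b'): match length 0
  offset=2 (pos 5, char 'e'): match length 3
  offset=3 (pos 4, char 'e'): match length 1
  offset=4 (pos 3, char 'e'): match length 1
  offset=5 (pos 2, char 'e'): match length 1
  offset=6 (pos 1, char 'b'): match length 0
  offset=7 (pos 0, char 'e'): match length 4
Longest match has length 4 at offset 7.
next_char = character at position 7 + 4 = 11 -> 'e'

Best match: offset=7, length=4 (matching 'ebee' starting at position 0)
LZ77 triple: (7, 4, 'e')


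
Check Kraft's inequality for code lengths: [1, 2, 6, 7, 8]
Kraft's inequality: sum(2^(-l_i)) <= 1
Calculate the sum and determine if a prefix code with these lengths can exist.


Sum = 2^(-1) + 2^(-2) + 2^(-6) + 2^(-7) + 2^(-8)
    = 0.5 + 0.25 + 0.015625 + 0.0078125 + 0.00390625
    = 199/256 = 0.77734375
Since 0.77734375 <= 1, Kraft's inequality IS satisfied.
A prefix code with these lengths CAN exist.

Kraft sum = 0.77734375. Satisfied.


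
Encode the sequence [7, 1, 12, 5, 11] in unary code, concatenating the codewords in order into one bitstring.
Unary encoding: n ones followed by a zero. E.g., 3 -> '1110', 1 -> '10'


Encode each number as n ones followed by a terminating 0:
  7 -> 11111110 (8 bits)
  1 -> 10 (2 bits)
  12 -> 1111111111110 (13 bits)
  5 -> 111110 (6 bits)
  11 -> 111111111110 (12 bits)
Total length = 8 + 2 + 13 + 6 + 12 = 41 bits.

Unary([7, 1, 12, 5, 11]) = 11111110101111111111110111110111111111110 (41 bits)


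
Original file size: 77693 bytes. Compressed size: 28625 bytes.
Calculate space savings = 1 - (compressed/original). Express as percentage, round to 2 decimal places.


ratio = compressed/original = 28625/77693 = 0.368437
savings = 1 - ratio = 1 - 0.368437 = 0.631563
as a percentage: 0.631563 * 100 = 63.16%

Space savings = 1 - 28625/77693 = 63.16%


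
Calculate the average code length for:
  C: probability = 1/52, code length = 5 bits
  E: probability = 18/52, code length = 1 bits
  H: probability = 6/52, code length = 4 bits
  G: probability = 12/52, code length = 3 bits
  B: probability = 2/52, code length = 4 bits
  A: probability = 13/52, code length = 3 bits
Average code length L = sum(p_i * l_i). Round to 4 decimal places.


Weighted contributions p_i * l_i:
  C: (1/52) * 5 = 5/52
  E: (18/52) * 1 = 18/52
  H: (6/52) * 4 = 24/52
  G: (12/52) * 3 = 36/52
  B: (2/52) * 4 = 8/52
  A: (13/52) * 3 = 39/52
Sum = (5 + 18 + 24 + 36 + 8 + 39)/52 = 130/52

L = 130/52 = 2.5000 bits/symbol


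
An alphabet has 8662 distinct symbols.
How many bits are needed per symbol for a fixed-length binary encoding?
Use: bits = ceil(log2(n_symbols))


log2(8662) = 13.0805
Bracket: 2^13 = 8192 < 8662 <= 2^14 = 16384
So ceil(log2(8662)) = 14

bits = ceil(log2(8662)) = ceil(13.0805) = 14 bits


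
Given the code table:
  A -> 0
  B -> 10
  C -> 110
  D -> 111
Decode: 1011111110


Decoding:
10 -> B
111 -> D
111 -> D
10 -> B


Result: BDDB


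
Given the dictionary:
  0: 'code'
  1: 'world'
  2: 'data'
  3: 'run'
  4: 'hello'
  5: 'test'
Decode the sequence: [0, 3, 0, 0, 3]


Look up each index in the dictionary:
  0 -> 'code'
  3 -> 'run'
  0 -> 'code'
  0 -> 'code'
  3 -> 'run'

Decoded: "code run code code run"


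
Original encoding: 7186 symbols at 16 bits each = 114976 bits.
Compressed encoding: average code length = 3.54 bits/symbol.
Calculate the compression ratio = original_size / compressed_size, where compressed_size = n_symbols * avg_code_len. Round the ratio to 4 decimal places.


original_size = n_symbols * orig_bits = 7186 * 16 = 114976 bits
compressed_size = n_symbols * avg_code_len = 7186 * 3.54 = 25438.44 bits
ratio = original_size / compressed_size = 114976 / 25438.44 = 4.5198

Compression ratio = 4.5198


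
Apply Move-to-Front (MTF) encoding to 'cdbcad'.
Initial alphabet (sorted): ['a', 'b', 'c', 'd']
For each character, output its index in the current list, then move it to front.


MTF encoding:
'c': index 2 in ['a', 'b', 'c', 'd'] -> ['c', 'a', 'b', 'd']
'd': index 3 in ['c', 'a', 'b', 'd'] -> ['d', 'c', 'a', 'b']
'b': index 3 in ['d', 'c', 'a', 'b'] -> ['b', 'd', 'c', 'a']
'c': index 2 in ['b', 'd', 'c', 'a'] -> ['c', 'b', 'd', 'a']
'a': index 3 in ['c', 'b', 'd', 'a'] -> ['a', 'c', 'b', 'd']
'd': index 3 in ['a', 'c', 'b', 'd'] -> ['d', 'a', 'c', 'b']


Output: [2, 3, 3, 2, 3, 3]


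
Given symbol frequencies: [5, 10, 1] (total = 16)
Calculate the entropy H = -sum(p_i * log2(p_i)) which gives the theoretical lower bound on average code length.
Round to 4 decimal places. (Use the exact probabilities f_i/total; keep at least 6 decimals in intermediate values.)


Per-symbol terms -p_i * log2(p_i) with p_i = f_i/16:
  p = 5/16 = 0.312500: log2(p) = -1.678072, -p*log2(p) = 0.524397
  p = 10/16 = 0.625000: log2(p) = -0.678072, -p*log2(p) = 0.423795
  p = 1/16 = 0.062500: log2(p) = -4.000000, -p*log2(p) = 0.250000
H = 0.524397 + 0.423795 + 0.250000 = 1.198192

H = 1.1982 bits/symbol


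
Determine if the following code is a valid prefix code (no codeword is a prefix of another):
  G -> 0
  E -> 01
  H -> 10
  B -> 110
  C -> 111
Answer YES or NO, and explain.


Checking each pair (does one codeword prefix another?):
  G='0' vs E='01': prefix -- VIOLATION

NO -- this is NOT a valid prefix code. G (0) is a prefix of E (01).


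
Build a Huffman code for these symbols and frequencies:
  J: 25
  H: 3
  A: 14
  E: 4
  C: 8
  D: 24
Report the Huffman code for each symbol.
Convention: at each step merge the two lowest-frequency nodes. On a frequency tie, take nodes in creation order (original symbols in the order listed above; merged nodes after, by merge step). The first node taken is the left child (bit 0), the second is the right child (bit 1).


Huffman tree construction:
Step 1: Merge H(3) + E(4) = 7
Step 2: Merge (H+E)(7) + C(8) = 15
Step 3: Merge A(14) + ((H+E)+C)(15) = 29
Step 4: Merge D(24) + J(25) = 49
Step 5: Merge (A+((H+E)+C))(29) + (D+J)(49) = 78
Read each symbol's code off the tree from the root (left child = 0, right child = 1).

Codes:
  J: 11 (length 2)
  H: 0100 (length 4)
  A: 00 (length 2)
  E: 0101 (length 4)
  C: 011 (length 3)
  D: 10 (length 2)
Average code length: 178/78 = 2.2821 bits/symbol


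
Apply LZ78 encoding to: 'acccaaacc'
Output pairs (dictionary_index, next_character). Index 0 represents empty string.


LZ78 encoding steps:
Dictionary: {0: ''}
Step 1: w='' (idx 0), next='a' -> output (0, 'a'), add 'a' as idx 1
Step 2: w='' (idx 0), next='c' -> output (0, 'c'), add 'c' as idx 2
Step 3: w='c' (idx 2), next='c' -> output (2, 'c'), add 'cc' as idx 3
Step 4: w='a' (idx 1), next='a' -> output (1, 'a'), add 'aa' as idx 4
Step 5: w='a' (idx 1), next='c' -> output (1, 'c'), add 'ac' as idx 5
Step 6: w='c' (idx 2), end of input -> output (2, '')


Encoded: [(0, 'a'), (0, 'c'), (2, 'c'), (1, 'a'), (1, 'c'), (2, '')]


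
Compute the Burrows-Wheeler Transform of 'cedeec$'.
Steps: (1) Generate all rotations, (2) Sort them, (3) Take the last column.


Rotations (sorted):
  0: $cedeec -> last char: c
  1: c$cedee -> last char: e
  2: cedeec$ -> last char: $
  3: deec$ce -> last char: e
  4: ec$cede -> last char: e
  5: edeec$c -> last char: c
  6: eec$ced -> last char: d


BWT = ce$eecd


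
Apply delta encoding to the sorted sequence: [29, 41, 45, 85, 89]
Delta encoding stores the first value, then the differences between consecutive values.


First value: 29
Deltas:
  41 - 29 = 12
  45 - 41 = 4
  85 - 45 = 40
  89 - 85 = 4


Delta encoded: [29, 12, 4, 40, 4]


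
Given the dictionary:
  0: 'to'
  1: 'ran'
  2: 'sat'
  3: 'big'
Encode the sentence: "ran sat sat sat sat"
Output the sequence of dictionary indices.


Look up each word in the dictionary:
  'ran' -> 1
  'sat' -> 2
  'sat' -> 2
  'sat' -> 2
  'sat' -> 2

Encoded: [1, 2, 2, 2, 2]


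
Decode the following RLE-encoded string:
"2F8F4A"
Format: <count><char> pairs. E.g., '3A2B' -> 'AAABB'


Expanding each <count><char> pair:
  2F -> 'FF'
  8F -> 'FFFFFFFF'
  4A -> 'AAAA'

Decoded = FFFFFFFFFFAAAA


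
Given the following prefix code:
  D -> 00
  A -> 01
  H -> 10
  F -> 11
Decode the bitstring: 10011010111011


Decoding step by step:
Bits 10 -> H
Bits 01 -> A
Bits 10 -> H
Bits 10 -> H
Bits 11 -> F
Bits 10 -> H
Bits 11 -> F


Decoded message: HAHHFHF


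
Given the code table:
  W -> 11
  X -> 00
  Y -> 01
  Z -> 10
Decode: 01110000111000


Decoding:
01 -> Y
11 -> W
00 -> X
00 -> X
11 -> W
10 -> Z
00 -> X


Result: YWXXWZX


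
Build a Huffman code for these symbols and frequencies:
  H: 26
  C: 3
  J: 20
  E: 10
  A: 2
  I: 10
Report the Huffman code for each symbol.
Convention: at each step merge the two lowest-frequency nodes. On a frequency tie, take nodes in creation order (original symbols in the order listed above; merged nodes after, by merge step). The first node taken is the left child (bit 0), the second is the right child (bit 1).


Huffman tree construction:
Step 1: Merge A(2) + C(3) = 5
Step 2: Merge (A+C)(5) + E(10) = 15
Step 3: Merge I(10) + ((A+C)+E)(15) = 25
Step 4: Merge J(20) + (I+((A+C)+E))(25) = 45
Step 5: Merge H(26) + (J+(I+((A+C)+E)))(45) = 71
Read each symbol's code off the tree from the root (left child = 0, right child = 1).

Codes:
  H: 0 (length 1)
  C: 11101 (length 5)
  J: 10 (length 2)
  E: 1111 (length 4)
  A: 11100 (length 5)
  I: 110 (length 3)
Average code length: 161/71 = 2.2676 bits/symbol


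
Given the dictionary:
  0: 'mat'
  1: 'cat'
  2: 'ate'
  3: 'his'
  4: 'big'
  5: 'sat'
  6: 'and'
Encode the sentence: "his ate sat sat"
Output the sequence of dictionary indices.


Look up each word in the dictionary:
  'his' -> 3
  'ate' -> 2
  'sat' -> 5
  'sat' -> 5

Encoded: [3, 2, 5, 5]
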